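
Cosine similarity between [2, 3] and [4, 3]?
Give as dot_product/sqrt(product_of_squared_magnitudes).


dot = 17. |a|^2 = 13, |b|^2 = 25. cos = 17/sqrt(325).

17/sqrt(325)


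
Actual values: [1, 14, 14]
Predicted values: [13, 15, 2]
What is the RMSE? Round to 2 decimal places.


MSE = 96.3333. RMSE = sqrt(96.3333) = 9.81.

9.81


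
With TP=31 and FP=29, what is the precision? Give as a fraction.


Precision = TP / (TP + FP) = 31 / 60 = 31/60.

31/60


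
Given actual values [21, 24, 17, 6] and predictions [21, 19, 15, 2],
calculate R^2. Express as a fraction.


Mean(y) = 17. SS_res = 45. SS_tot = 186. R^2 = 1 - 45/(186) = 47/62.

47/62


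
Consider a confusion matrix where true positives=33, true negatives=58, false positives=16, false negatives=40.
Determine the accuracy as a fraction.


Accuracy = (TP + TN) / (TP + TN + FP + FN) = (33 + 58) / 147 = 13/21.

13/21


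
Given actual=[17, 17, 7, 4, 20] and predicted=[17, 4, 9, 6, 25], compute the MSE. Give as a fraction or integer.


MSE = (1/5) * ((17-17)^2=0 + (17-4)^2=169 + (7-9)^2=4 + (4-6)^2=4 + (20-25)^2=25). Sum = 202. MSE = 202/5.

202/5


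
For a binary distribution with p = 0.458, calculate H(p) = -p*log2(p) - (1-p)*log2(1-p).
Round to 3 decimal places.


H = -0.458*log2(0.458) - 0.542*log2(0.542) = 0.995.

0.995


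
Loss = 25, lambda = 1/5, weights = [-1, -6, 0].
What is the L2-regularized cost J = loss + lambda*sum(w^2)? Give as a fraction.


L2 sq norm = sum(w^2) = 37. J = 25 + 1/5 * 37 = 162/5.

162/5


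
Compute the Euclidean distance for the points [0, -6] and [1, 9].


d = sqrt(sum of squared differences). (0-1)^2=1, (-6-9)^2=225. Sum = 226.

sqrt(226)


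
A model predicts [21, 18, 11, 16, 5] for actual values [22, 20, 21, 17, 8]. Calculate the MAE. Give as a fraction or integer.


MAE = (1/5) * (|22-21|=1 + |20-18|=2 + |21-11|=10 + |17-16|=1 + |8-5|=3). Sum = 17. MAE = 17/5.

17/5


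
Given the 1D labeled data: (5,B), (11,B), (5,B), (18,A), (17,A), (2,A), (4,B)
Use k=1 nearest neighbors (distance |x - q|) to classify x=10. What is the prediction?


Distances: |5-10|=5, |11-10|=1, |5-10|=5, |18-10|=8, |17-10|=7, |2-10|=8, |4-10|=6. 1 nearest: (11,B). Counts: {'B': 1}. Majority class: B.

B


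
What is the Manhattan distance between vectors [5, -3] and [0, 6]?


d = sum of absolute differences: |5-0|=5 + |-3-6|=9 = 14.

14


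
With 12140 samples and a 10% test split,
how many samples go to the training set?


Test set = 12140 * 10% = 1214. Training set = 12140 - 1214 = 10926.

10926


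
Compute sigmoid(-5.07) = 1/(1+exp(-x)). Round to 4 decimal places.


sigma(-5.07) = 1/(1+e^(5.07)) = 1/(1+159.174327) = 1/160.174327 = 0.0062.

0.0062


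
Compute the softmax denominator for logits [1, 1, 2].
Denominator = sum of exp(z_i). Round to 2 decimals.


Denom = e^1=2.7183 + e^1=2.7183 + e^2=7.3891. Sum = 12.8257, which rounds to 12.83.

12.83


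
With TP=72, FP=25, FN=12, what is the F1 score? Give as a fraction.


Precision = 72/97 = 72/97. Recall = 72/84 = 6/7. F1 = 2*P*R/(P+R) = 144/181.

144/181


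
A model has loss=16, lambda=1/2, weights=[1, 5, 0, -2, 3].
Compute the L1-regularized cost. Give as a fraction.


L1 norm = sum(|w|) = 11. J = 16 + 1/2 * 11 = 43/2.

43/2


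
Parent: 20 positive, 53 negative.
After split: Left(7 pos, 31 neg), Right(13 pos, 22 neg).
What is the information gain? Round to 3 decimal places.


H(parent) = 0.8471. H(left) = 0.6892, H(right) = 0.9518. Weighted = (38/73)*0.6892 + (35/73)*0.9518 = 0.8151. IG = 0.8471 - 0.8151 = 0.0320, which rounds to 0.032.

0.032


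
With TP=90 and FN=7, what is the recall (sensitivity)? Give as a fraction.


Recall = TP / (TP + FN) = 90 / 97 = 90/97.

90/97


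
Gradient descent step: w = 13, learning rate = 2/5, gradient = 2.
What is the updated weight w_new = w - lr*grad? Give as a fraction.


w_new = 13 - 2/5 * 2 = 13 - 4/5 = 61/5.

61/5


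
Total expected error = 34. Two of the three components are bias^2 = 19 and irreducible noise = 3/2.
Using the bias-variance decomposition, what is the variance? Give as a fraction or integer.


Total error = bias^2 + variance + irreducible noise. So variance = 34 - 19 - 3/2 = 27/2.

27/2


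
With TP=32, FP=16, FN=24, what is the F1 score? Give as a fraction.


Precision = 32/48 = 2/3. Recall = 32/56 = 4/7. F1 = 2*P*R/(P+R) = 8/13.

8/13


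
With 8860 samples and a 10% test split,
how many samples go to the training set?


Test set = 8860 * 10% = 886. Training set = 8860 - 886 = 7974.

7974


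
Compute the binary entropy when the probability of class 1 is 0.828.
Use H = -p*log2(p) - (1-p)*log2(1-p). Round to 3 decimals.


H = -0.828*log2(0.828) - 0.172*log2(0.172) = 0.662.

0.662


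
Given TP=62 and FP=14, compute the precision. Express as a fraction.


Precision = TP / (TP + FP) = 62 / 76 = 31/38.

31/38


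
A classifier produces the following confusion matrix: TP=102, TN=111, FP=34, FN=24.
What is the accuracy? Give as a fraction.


Accuracy = (TP + TN) / (TP + TN + FP + FN) = (102 + 111) / 271 = 213/271.

213/271


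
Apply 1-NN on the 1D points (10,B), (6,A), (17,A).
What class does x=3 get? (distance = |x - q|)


Distances: |10-3|=7, |6-3|=3, |17-3|=14. 1 nearest: (6,A). Counts: {'A': 1}. Majority class: A.

A


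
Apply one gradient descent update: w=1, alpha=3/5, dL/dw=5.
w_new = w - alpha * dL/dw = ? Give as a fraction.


w_new = 1 - 3/5 * 5 = 1 - 3 = -2.

-2


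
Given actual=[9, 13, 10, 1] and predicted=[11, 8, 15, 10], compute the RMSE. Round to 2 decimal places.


MSE = 33.7500. RMSE = sqrt(33.7500) = 5.81.

5.81


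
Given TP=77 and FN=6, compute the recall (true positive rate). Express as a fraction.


Recall = TP / (TP + FN) = 77 / 83 = 77/83.

77/83


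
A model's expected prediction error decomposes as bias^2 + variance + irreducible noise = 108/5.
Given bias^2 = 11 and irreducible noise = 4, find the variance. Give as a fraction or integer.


Total error = bias^2 + variance + irreducible noise. So variance = 108/5 - 11 - 4 = 33/5.

33/5


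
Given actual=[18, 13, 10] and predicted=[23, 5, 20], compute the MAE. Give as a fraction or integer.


MAE = (1/3) * (|18-23|=5 + |13-5|=8 + |10-20|=10). Sum = 23. MAE = 23/3.

23/3


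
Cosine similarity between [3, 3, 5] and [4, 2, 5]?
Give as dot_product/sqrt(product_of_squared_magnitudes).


dot = 43. |a|^2 = 43, |b|^2 = 45. cos = 43/sqrt(1935).

43/sqrt(1935)


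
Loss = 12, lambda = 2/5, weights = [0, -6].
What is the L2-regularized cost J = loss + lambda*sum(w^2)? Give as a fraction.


L2 sq norm = sum(w^2) = 36. J = 12 + 2/5 * 36 = 132/5.

132/5


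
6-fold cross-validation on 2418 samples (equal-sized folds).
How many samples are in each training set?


Each validation fold has 2418/6 = 403 samples. Training set = 2418 - 403 = 2015.

2015


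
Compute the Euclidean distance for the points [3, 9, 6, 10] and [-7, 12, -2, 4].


d = sqrt(sum of squared differences). (3--7)^2=100, (9-12)^2=9, (6--2)^2=64, (10-4)^2=36. Sum = 209.

sqrt(209)


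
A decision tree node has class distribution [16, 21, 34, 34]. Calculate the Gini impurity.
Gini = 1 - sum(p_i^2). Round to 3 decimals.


Total = 105. Proportions: 16/105, 21/105, 34/105, 34/105. sum(p_i^2) = 0.2729. Gini = 1 - 0.2729 = 0.7271, which rounds to 0.727.

0.727


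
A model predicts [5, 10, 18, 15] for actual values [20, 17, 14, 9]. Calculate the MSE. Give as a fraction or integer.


MSE = (1/4) * ((20-5)^2=225 + (17-10)^2=49 + (14-18)^2=16 + (9-15)^2=36). Sum = 326. MSE = 163/2.

163/2


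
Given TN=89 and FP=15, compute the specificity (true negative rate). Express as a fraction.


Specificity = TN / (TN + FP) = 89 / 104 = 89/104.

89/104


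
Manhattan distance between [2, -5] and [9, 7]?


d = sum of absolute differences: |2-9|=7 + |-5-7|=12 = 19.

19


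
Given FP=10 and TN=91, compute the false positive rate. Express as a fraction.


FPR = FP / (FP + TN) = 10 / 101 = 10/101.

10/101


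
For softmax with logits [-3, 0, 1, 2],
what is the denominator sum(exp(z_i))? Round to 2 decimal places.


Denom = e^-3=0.0498 + e^0=1.0000 + e^1=2.7183 + e^2=7.3891. Sum = 11.1572, which rounds to 11.16.

11.16


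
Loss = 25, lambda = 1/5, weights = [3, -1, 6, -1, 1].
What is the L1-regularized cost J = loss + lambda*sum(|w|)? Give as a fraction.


L1 norm = sum(|w|) = 12. J = 25 + 1/5 * 12 = 137/5.

137/5


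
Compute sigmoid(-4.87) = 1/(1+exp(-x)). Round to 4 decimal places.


sigma(-4.87) = 1/(1+e^(4.87)) = 1/(1+130.320917) = 1/131.320917 = 0.0076.

0.0076


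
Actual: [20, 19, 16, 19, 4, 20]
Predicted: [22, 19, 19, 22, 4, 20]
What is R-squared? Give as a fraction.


Mean(y) = 49/3. SS_res = 22. SS_tot = 580/3. R^2 = 1 - 22/(580/3) = 257/290.

257/290


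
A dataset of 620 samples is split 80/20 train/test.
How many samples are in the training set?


Test set = 620 * 20% = 124. Training set = 620 - 124 = 496.

496


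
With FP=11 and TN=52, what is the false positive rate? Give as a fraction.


FPR = FP / (FP + TN) = 11 / 63 = 11/63.

11/63


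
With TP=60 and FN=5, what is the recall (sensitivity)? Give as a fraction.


Recall = TP / (TP + FN) = 60 / 65 = 12/13.

12/13


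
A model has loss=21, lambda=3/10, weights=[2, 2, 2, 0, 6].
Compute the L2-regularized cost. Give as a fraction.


L2 sq norm = sum(w^2) = 48. J = 21 + 3/10 * 48 = 177/5.

177/5


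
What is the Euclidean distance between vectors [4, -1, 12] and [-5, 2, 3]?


d = sqrt(sum of squared differences). (4--5)^2=81, (-1-2)^2=9, (12-3)^2=81. Sum = 171.

sqrt(171)


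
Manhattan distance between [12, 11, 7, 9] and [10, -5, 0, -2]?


d = sum of absolute differences: |12-10|=2 + |11--5|=16 + |7-0|=7 + |9--2|=11 = 36.

36


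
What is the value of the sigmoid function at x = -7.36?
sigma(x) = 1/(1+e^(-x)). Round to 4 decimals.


sigma(-7.36) = 1/(1+e^(7.36)) = 1/(1+1571.836563) = 1/1572.836563 = 0.0006.

0.0006


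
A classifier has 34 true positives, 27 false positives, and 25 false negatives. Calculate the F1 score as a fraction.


Precision = 34/61 = 34/61. Recall = 34/59 = 34/59. F1 = 2*P*R/(P+R) = 17/30.

17/30


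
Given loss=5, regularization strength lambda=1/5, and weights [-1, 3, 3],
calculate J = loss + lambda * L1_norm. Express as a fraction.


L1 norm = sum(|w|) = 7. J = 5 + 1/5 * 7 = 32/5.

32/5


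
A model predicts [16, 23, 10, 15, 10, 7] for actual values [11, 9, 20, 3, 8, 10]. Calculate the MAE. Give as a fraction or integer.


MAE = (1/6) * (|11-16|=5 + |9-23|=14 + |20-10|=10 + |3-15|=12 + |8-10|=2 + |10-7|=3). Sum = 46. MAE = 23/3.

23/3


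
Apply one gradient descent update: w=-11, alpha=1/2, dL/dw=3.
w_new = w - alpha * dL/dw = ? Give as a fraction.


w_new = -11 - 1/2 * 3 = -11 - 3/2 = -25/2.

-25/2


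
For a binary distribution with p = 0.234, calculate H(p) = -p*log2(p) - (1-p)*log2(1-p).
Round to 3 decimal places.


H = -0.234*log2(0.234) - 0.766*log2(0.766) = 0.785.

0.785


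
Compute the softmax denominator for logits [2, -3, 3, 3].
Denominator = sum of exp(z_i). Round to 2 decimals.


Denom = e^2=7.3891 + e^-3=0.0498 + e^3=20.0855 + e^3=20.0855. Sum = 47.6099, which rounds to 47.61.

47.61


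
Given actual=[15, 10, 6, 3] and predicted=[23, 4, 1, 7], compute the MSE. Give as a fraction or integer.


MSE = (1/4) * ((15-23)^2=64 + (10-4)^2=36 + (6-1)^2=25 + (3-7)^2=16). Sum = 141. MSE = 141/4.

141/4


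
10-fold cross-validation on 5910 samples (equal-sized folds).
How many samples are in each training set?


Each validation fold has 5910/10 = 591 samples. Training set = 5910 - 591 = 5319.

5319


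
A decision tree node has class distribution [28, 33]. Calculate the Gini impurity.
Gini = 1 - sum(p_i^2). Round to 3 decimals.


Total = 61. Proportions: 28/61, 33/61. sum(p_i^2) = 0.5034. Gini = 1 - 0.5034 = 0.4966, which rounds to 0.497.

0.497


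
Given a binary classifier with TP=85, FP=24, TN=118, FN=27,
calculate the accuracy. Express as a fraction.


Accuracy = (TP + TN) / (TP + TN + FP + FN) = (85 + 118) / 254 = 203/254.

203/254


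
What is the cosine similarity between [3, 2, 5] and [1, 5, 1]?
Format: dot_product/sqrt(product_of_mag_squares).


dot = 18. |a|^2 = 38, |b|^2 = 27. cos = 18/sqrt(1026).

18/sqrt(1026)


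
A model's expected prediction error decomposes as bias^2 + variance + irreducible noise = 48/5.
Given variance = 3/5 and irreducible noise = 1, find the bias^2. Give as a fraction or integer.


Total error = bias^2 + variance + irreducible noise. So bias^2 = 48/5 - 3/5 - 1 = 8.

8


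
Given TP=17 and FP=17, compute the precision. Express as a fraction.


Precision = TP / (TP + FP) = 17 / 34 = 1/2.

1/2


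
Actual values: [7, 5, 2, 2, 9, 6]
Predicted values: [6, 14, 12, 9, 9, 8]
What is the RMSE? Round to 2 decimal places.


MSE = 39.1667. RMSE = sqrt(39.1667) = 6.26.

6.26


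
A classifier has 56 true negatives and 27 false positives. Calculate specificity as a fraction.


Specificity = TN / (TN + FP) = 56 / 83 = 56/83.

56/83


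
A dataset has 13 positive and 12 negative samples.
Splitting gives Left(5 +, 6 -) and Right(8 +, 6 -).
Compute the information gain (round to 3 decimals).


H(parent) = 0.9988. H(left) = 0.9940, H(right) = 0.9852. Weighted = (11/25)*0.9940 + (14/25)*0.9852 = 0.9891. IG = 0.9988 - 0.9891 = 0.0097, which rounds to 0.010.

0.010


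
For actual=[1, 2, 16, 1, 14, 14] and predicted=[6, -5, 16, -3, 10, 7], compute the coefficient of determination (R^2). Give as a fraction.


Mean(y) = 8. SS_res = 155. SS_tot = 270. R^2 = 1 - 155/(270) = 23/54.

23/54


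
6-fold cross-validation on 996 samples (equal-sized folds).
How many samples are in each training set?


Each validation fold has 996/6 = 166 samples. Training set = 996 - 166 = 830.

830


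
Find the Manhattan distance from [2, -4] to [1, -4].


d = sum of absolute differences: |2-1|=1 + |-4--4|=0 = 1.

1


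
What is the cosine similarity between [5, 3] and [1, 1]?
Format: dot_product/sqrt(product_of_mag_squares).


dot = 8. |a|^2 = 34, |b|^2 = 2. cos = 8/sqrt(68).

8/sqrt(68)


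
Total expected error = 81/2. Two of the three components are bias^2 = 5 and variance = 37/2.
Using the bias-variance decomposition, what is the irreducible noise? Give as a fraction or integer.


Total error = bias^2 + variance + irreducible noise. So irreducible noise = 81/2 - 5 - 37/2 = 17.

17


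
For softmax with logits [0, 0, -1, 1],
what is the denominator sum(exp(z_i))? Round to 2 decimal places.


Denom = e^0=1.0000 + e^0=1.0000 + e^-1=0.3679 + e^1=2.7183. Sum = 5.0862, which rounds to 5.09.

5.09


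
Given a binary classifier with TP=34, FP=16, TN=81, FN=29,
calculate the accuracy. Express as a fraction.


Accuracy = (TP + TN) / (TP + TN + FP + FN) = (34 + 81) / 160 = 23/32.

23/32


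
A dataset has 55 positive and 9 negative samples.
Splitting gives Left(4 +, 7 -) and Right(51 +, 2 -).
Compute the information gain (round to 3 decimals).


H(parent) = 0.5859. H(left) = 0.9457, H(right) = 0.2318. Weighted = (11/64)*0.9457 + (53/64)*0.2318 = 0.3545. IG = 0.5859 - 0.3545 = 0.2314, which rounds to 0.231.

0.231


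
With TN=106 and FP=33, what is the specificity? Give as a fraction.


Specificity = TN / (TN + FP) = 106 / 139 = 106/139.

106/139


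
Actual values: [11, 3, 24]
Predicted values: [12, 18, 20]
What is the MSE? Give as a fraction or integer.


MSE = (1/3) * ((11-12)^2=1 + (3-18)^2=225 + (24-20)^2=16). Sum = 242. MSE = 242/3.

242/3


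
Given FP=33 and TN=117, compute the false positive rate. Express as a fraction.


FPR = FP / (FP + TN) = 33 / 150 = 11/50.

11/50


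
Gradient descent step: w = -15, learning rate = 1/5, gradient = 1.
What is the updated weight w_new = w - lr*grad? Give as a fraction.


w_new = -15 - 1/5 * 1 = -15 - 1/5 = -76/5.

-76/5


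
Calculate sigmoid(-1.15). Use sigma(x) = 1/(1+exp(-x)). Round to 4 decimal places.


sigma(-1.15) = 1/(1+e^(1.15)) = 1/(1+3.158193) = 1/4.158193 = 0.2405.

0.2405


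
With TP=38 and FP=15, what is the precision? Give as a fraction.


Precision = TP / (TP + FP) = 38 / 53 = 38/53.

38/53


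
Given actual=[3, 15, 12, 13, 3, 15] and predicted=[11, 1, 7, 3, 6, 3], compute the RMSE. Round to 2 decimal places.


MSE = 89.6667. RMSE = sqrt(89.6667) = 9.47.

9.47


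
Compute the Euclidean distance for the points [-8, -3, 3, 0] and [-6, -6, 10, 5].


d = sqrt(sum of squared differences). (-8--6)^2=4, (-3--6)^2=9, (3-10)^2=49, (0-5)^2=25. Sum = 87.

sqrt(87)


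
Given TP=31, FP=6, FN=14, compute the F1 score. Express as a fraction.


Precision = 31/37 = 31/37. Recall = 31/45 = 31/45. F1 = 2*P*R/(P+R) = 31/41.

31/41


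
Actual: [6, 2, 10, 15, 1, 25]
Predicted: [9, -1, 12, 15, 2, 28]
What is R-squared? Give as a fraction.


Mean(y) = 59/6. SS_res = 32. SS_tot = 2465/6. R^2 = 1 - 32/(2465/6) = 2273/2465.

2273/2465


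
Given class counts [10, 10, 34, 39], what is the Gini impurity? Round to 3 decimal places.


Total = 93. Proportions: 10/93, 10/93, 34/93, 39/93. sum(p_i^2) = 0.3326. Gini = 1 - 0.3326 = 0.6674, which rounds to 0.667.

0.667


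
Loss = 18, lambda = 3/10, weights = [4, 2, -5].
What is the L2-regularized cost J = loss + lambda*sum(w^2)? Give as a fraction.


L2 sq norm = sum(w^2) = 45. J = 18 + 3/10 * 45 = 63/2.

63/2


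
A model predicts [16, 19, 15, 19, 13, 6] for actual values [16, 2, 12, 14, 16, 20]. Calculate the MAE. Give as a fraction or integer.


MAE = (1/6) * (|16-16|=0 + |2-19|=17 + |12-15|=3 + |14-19|=5 + |16-13|=3 + |20-6|=14). Sum = 42. MAE = 7.

7


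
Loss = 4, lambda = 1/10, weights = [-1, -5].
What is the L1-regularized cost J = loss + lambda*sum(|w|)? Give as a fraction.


L1 norm = sum(|w|) = 6. J = 4 + 1/10 * 6 = 23/5.

23/5


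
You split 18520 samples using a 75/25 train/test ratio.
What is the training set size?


Test set = 18520 * 25% = 4630. Training set = 18520 - 4630 = 13890.

13890


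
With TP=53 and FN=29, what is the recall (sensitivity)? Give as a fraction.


Recall = TP / (TP + FN) = 53 / 82 = 53/82.

53/82


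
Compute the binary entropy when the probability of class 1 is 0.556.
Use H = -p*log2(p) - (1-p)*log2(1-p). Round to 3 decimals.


H = -0.556*log2(0.556) - 0.444*log2(0.444) = 0.991.

0.991


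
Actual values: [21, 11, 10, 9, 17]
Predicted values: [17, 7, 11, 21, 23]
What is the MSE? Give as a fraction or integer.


MSE = (1/5) * ((21-17)^2=16 + (11-7)^2=16 + (10-11)^2=1 + (9-21)^2=144 + (17-23)^2=36). Sum = 213. MSE = 213/5.

213/5


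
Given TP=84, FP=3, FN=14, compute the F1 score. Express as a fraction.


Precision = 84/87 = 28/29. Recall = 84/98 = 6/7. F1 = 2*P*R/(P+R) = 168/185.

168/185


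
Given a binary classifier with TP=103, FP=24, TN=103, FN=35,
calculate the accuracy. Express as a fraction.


Accuracy = (TP + TN) / (TP + TN + FP + FN) = (103 + 103) / 265 = 206/265.

206/265


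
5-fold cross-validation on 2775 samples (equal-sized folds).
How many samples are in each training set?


Each validation fold has 2775/5 = 555 samples. Training set = 2775 - 555 = 2220.

2220


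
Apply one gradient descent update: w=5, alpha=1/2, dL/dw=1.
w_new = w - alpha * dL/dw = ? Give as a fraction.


w_new = 5 - 1/2 * 1 = 5 - 1/2 = 9/2.

9/2


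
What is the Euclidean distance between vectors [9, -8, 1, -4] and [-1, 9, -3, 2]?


d = sqrt(sum of squared differences). (9--1)^2=100, (-8-9)^2=289, (1--3)^2=16, (-4-2)^2=36. Sum = 441.

21


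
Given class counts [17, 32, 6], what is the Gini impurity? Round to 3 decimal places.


Total = 55. Proportions: 17/55, 32/55, 6/55. sum(p_i^2) = 0.4460. Gini = 1 - 0.4460 = 0.5540, which rounds to 0.554.

0.554


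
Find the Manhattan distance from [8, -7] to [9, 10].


d = sum of absolute differences: |8-9|=1 + |-7-10|=17 = 18.

18


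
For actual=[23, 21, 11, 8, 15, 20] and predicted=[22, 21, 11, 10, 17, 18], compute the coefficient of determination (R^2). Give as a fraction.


Mean(y) = 49/3. SS_res = 13. SS_tot = 538/3. R^2 = 1 - 13/(538/3) = 499/538.

499/538


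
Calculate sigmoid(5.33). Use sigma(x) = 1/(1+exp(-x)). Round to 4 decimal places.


sigma(5.33) = 1/(1+e^(-5.33)) = 1/(1+0.004844) = 1/1.004844 = 0.9952.

0.9952


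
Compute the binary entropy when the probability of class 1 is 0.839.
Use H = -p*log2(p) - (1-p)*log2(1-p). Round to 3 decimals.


H = -0.839*log2(0.839) - 0.161*log2(0.161) = 0.637.

0.637


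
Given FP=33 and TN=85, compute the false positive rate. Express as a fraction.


FPR = FP / (FP + TN) = 33 / 118 = 33/118.

33/118


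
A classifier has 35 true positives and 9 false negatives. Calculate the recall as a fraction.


Recall = TP / (TP + FN) = 35 / 44 = 35/44.

35/44


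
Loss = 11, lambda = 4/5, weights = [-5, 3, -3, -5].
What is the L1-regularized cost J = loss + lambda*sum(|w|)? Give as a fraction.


L1 norm = sum(|w|) = 16. J = 11 + 4/5 * 16 = 119/5.

119/5


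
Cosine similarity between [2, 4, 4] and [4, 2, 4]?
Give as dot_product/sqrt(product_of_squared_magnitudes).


dot = 32. |a|^2 = 36, |b|^2 = 36. cos = 32/sqrt(1296).

32/sqrt(1296)


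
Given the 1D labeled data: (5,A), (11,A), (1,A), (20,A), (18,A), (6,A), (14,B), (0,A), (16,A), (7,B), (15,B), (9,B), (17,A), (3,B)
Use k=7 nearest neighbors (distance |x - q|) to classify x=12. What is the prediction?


Distances: |5-12|=7, |11-12|=1, |1-12|=11, |20-12|=8, |18-12|=6, |6-12|=6, |14-12|=2, |0-12|=12, |16-12|=4, |7-12|=5, |15-12|=3, |9-12|=3, |17-12|=5, |3-12|=9. 7 nearest: (11,A), (14,B), (15,B), (9,B), (16,A), (17,A), (7,B). Counts: {'A': 3, 'B': 4}. Majority class: B.

B


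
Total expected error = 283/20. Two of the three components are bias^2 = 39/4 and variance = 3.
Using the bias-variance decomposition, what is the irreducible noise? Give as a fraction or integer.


Total error = bias^2 + variance + irreducible noise. So irreducible noise = 283/20 - 39/4 - 3 = 7/5.

7/5


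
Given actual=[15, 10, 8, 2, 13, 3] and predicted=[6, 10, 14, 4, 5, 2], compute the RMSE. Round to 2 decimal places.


MSE = 31.0000. RMSE = sqrt(31.0000) = 5.57.

5.57


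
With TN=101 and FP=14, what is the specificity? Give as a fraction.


Specificity = TN / (TN + FP) = 101 / 115 = 101/115.

101/115


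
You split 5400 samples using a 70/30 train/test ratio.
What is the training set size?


Test set = 5400 * 30% = 1620. Training set = 5400 - 1620 = 3780.

3780


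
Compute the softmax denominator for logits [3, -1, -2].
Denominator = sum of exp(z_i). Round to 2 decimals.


Denom = e^3=20.0855 + e^-1=0.3679 + e^-2=0.1353. Sum = 20.5887, which rounds to 20.59.

20.59


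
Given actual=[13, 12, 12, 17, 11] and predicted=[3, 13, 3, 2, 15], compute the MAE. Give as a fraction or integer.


MAE = (1/5) * (|13-3|=10 + |12-13|=1 + |12-3|=9 + |17-2|=15 + |11-15|=4). Sum = 39. MAE = 39/5.

39/5


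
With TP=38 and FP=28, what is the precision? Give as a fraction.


Precision = TP / (TP + FP) = 38 / 66 = 19/33.

19/33


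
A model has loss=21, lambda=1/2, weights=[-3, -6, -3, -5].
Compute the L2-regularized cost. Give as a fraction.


L2 sq norm = sum(w^2) = 79. J = 21 + 1/2 * 79 = 121/2.

121/2


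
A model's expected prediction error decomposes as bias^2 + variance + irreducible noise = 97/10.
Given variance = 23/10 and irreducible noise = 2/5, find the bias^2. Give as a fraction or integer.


Total error = bias^2 + variance + irreducible noise. So bias^2 = 97/10 - 23/10 - 2/5 = 7.

7


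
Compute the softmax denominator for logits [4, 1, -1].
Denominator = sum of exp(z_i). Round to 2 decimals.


Denom = e^4=54.5982 + e^1=2.7183 + e^-1=0.3679. Sum = 57.6844, which rounds to 57.68.

57.68


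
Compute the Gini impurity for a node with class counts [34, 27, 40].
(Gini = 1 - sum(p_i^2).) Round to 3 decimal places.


Total = 101. Proportions: 34/101, 27/101, 40/101. sum(p_i^2) = 0.3416. Gini = 1 - 0.3416 = 0.6584, which rounds to 0.658.

0.658


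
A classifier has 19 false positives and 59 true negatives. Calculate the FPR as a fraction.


FPR = FP / (FP + TN) = 19 / 78 = 19/78.

19/78


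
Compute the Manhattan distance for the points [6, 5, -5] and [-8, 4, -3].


d = sum of absolute differences: |6--8|=14 + |5-4|=1 + |-5--3|=2 = 17.

17


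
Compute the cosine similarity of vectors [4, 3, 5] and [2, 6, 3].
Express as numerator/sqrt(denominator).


dot = 41. |a|^2 = 50, |b|^2 = 49. cos = 41/sqrt(2450).

41/sqrt(2450)


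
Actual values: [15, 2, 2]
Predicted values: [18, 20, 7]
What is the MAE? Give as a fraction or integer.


MAE = (1/3) * (|15-18|=3 + |2-20|=18 + |2-7|=5). Sum = 26. MAE = 26/3.

26/3


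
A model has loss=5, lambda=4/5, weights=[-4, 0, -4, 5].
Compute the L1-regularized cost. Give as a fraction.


L1 norm = sum(|w|) = 13. J = 5 + 4/5 * 13 = 77/5.

77/5


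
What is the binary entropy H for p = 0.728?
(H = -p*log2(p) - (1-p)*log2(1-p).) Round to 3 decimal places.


H = -0.728*log2(0.728) - 0.272*log2(0.272) = 0.844.

0.844


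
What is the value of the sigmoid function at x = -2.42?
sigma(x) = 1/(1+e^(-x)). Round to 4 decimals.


sigma(-2.42) = 1/(1+e^(2.42)) = 1/(1+11.245859) = 1/12.245859 = 0.0817.

0.0817


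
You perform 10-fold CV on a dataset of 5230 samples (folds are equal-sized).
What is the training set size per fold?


Each validation fold has 5230/10 = 523 samples. Training set = 5230 - 523 = 4707.

4707


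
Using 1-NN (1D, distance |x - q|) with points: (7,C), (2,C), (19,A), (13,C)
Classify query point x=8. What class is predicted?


Distances: |7-8|=1, |2-8|=6, |19-8|=11, |13-8|=5. 1 nearest: (7,C). Counts: {'C': 1}. Majority class: C.

C


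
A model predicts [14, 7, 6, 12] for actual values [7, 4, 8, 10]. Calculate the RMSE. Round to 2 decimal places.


MSE = 16.5000. RMSE = sqrt(16.5000) = 4.06.

4.06


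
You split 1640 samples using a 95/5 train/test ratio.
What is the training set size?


Test set = 1640 * 5% = 82. Training set = 1640 - 82 = 1558.

1558


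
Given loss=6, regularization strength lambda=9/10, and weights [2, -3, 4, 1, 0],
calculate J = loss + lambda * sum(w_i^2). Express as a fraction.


L2 sq norm = sum(w^2) = 30. J = 6 + 9/10 * 30 = 33.

33


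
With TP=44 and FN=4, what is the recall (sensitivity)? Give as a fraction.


Recall = TP / (TP + FN) = 44 / 48 = 11/12.

11/12


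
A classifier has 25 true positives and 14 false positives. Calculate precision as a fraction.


Precision = TP / (TP + FP) = 25 / 39 = 25/39.

25/39


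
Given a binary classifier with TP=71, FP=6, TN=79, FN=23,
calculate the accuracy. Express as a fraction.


Accuracy = (TP + TN) / (TP + TN + FP + FN) = (71 + 79) / 179 = 150/179.

150/179


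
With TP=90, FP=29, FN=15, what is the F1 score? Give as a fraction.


Precision = 90/119 = 90/119. Recall = 90/105 = 6/7. F1 = 2*P*R/(P+R) = 45/56.

45/56


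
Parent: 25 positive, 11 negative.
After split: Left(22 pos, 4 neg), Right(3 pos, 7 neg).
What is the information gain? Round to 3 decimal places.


H(parent) = 0.8880. H(left) = 0.6194, H(right) = 0.8813. Weighted = (26/36)*0.6194 + (10/36)*0.8813 = 0.6922. IG = 0.8880 - 0.6922 = 0.1958, which rounds to 0.196.

0.196


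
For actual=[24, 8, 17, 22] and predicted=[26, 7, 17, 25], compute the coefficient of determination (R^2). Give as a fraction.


Mean(y) = 71/4. SS_res = 14. SS_tot = 611/4. R^2 = 1 - 14/(611/4) = 555/611.

555/611


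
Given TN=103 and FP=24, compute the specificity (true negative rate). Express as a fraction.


Specificity = TN / (TN + FP) = 103 / 127 = 103/127.

103/127


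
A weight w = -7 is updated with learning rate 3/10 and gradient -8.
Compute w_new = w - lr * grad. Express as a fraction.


w_new = -7 - 3/10 * -8 = -7 - -12/5 = -23/5.

-23/5


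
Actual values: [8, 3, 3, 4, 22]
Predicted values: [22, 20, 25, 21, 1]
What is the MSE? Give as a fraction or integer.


MSE = (1/5) * ((8-22)^2=196 + (3-20)^2=289 + (3-25)^2=484 + (4-21)^2=289 + (22-1)^2=441). Sum = 1699. MSE = 1699/5.

1699/5


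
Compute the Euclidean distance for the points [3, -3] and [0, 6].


d = sqrt(sum of squared differences). (3-0)^2=9, (-3-6)^2=81. Sum = 90.

sqrt(90)


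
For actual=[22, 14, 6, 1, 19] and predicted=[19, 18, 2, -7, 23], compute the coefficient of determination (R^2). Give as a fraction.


Mean(y) = 62/5. SS_res = 121. SS_tot = 1546/5. R^2 = 1 - 121/(1546/5) = 941/1546.

941/1546


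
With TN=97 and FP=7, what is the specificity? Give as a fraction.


Specificity = TN / (TN + FP) = 97 / 104 = 97/104.

97/104


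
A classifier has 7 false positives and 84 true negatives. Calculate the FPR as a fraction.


FPR = FP / (FP + TN) = 7 / 91 = 1/13.

1/13


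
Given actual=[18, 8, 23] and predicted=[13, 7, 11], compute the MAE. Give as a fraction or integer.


MAE = (1/3) * (|18-13|=5 + |8-7|=1 + |23-11|=12). Sum = 18. MAE = 6.

6


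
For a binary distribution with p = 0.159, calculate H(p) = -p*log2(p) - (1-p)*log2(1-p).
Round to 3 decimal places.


H = -0.159*log2(0.159) - 0.841*log2(0.841) = 0.632.

0.632


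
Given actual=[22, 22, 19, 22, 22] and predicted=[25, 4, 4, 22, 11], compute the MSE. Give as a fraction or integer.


MSE = (1/5) * ((22-25)^2=9 + (22-4)^2=324 + (19-4)^2=225 + (22-22)^2=0 + (22-11)^2=121). Sum = 679. MSE = 679/5.

679/5


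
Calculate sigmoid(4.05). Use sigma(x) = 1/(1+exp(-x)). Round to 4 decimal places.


sigma(4.05) = 1/(1+e^(-4.05)) = 1/(1+0.017422) = 1/1.017422 = 0.9829.

0.9829


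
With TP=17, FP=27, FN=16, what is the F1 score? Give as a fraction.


Precision = 17/44 = 17/44. Recall = 17/33 = 17/33. F1 = 2*P*R/(P+R) = 34/77.

34/77


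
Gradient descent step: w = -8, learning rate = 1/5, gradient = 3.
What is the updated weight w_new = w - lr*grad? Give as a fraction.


w_new = -8 - 1/5 * 3 = -8 - 3/5 = -43/5.

-43/5


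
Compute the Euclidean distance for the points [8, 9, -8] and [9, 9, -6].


d = sqrt(sum of squared differences). (8-9)^2=1, (9-9)^2=0, (-8--6)^2=4. Sum = 5.

sqrt(5)


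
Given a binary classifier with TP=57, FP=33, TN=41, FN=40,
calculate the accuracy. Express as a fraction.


Accuracy = (TP + TN) / (TP + TN + FP + FN) = (57 + 41) / 171 = 98/171.

98/171


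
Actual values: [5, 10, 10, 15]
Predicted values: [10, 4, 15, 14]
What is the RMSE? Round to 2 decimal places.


MSE = 21.7500. RMSE = sqrt(21.7500) = 4.66.

4.66


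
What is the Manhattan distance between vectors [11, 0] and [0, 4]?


d = sum of absolute differences: |11-0|=11 + |0-4|=4 = 15.

15


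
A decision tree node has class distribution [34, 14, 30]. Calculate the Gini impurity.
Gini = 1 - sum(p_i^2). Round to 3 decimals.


Total = 78. Proportions: 34/78, 14/78, 30/78. sum(p_i^2) = 0.3702. Gini = 1 - 0.3702 = 0.6298, which rounds to 0.630.

0.630


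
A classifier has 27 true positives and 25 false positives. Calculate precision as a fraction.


Precision = TP / (TP + FP) = 27 / 52 = 27/52.

27/52


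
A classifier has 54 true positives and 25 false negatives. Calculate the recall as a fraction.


Recall = TP / (TP + FN) = 54 / 79 = 54/79.

54/79


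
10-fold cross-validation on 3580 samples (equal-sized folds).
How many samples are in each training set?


Each validation fold has 3580/10 = 358 samples. Training set = 3580 - 358 = 3222.

3222


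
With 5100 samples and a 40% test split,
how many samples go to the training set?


Test set = 5100 * 40% = 2040. Training set = 5100 - 2040 = 3060.

3060


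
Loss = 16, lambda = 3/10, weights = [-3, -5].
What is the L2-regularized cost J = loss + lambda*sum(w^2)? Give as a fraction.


L2 sq norm = sum(w^2) = 34. J = 16 + 3/10 * 34 = 131/5.

131/5


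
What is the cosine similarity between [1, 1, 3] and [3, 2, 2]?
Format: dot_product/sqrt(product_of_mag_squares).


dot = 11. |a|^2 = 11, |b|^2 = 17. cos = 11/sqrt(187).

11/sqrt(187)


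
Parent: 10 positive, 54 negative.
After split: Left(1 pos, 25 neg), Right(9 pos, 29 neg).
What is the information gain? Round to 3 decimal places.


H(parent) = 0.6253. H(left) = 0.2352, H(right) = 0.7897. Weighted = (26/64)*0.2352 + (38/64)*0.7897 = 0.5644. IG = 0.6253 - 0.5644 = 0.0609, which rounds to 0.061.

0.061


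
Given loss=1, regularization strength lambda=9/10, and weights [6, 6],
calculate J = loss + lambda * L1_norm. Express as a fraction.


L1 norm = sum(|w|) = 12. J = 1 + 9/10 * 12 = 59/5.

59/5


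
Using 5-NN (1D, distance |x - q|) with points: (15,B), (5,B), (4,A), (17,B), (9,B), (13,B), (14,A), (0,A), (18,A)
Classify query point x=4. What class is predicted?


Distances: |15-4|=11, |5-4|=1, |4-4|=0, |17-4|=13, |9-4|=5, |13-4|=9, |14-4|=10, |0-4|=4, |18-4|=14. 5 nearest: (4,A), (5,B), (0,A), (9,B), (13,B). Counts: {'A': 2, 'B': 3}. Majority class: B.

B


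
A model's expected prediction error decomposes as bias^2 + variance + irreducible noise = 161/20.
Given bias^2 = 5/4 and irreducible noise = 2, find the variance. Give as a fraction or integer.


Total error = bias^2 + variance + irreducible noise. So variance = 161/20 - 5/4 - 2 = 24/5.

24/5


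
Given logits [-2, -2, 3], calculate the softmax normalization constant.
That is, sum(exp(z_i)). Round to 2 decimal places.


Denom = e^-2=0.1353 + e^-2=0.1353 + e^3=20.0855. Sum = 20.3561, which rounds to 20.36.

20.36


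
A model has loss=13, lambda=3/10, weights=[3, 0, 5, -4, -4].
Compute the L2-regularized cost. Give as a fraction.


L2 sq norm = sum(w^2) = 66. J = 13 + 3/10 * 66 = 164/5.

164/5


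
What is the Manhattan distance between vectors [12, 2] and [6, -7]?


d = sum of absolute differences: |12-6|=6 + |2--7|=9 = 15.

15


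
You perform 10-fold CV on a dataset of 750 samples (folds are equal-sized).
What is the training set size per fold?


Each validation fold has 750/10 = 75 samples. Training set = 750 - 75 = 675.

675


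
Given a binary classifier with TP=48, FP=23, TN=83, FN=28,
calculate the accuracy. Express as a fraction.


Accuracy = (TP + TN) / (TP + TN + FP + FN) = (48 + 83) / 182 = 131/182.

131/182


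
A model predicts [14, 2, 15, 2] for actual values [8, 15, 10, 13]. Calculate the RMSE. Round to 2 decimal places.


MSE = 87.7500. RMSE = sqrt(87.7500) = 9.37.

9.37


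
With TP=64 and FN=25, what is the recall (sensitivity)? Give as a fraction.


Recall = TP / (TP + FN) = 64 / 89 = 64/89.

64/89


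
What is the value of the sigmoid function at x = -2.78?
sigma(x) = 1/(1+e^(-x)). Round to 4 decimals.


sigma(-2.78) = 1/(1+e^(2.78)) = 1/(1+16.119021) = 1/17.119021 = 0.0584.

0.0584


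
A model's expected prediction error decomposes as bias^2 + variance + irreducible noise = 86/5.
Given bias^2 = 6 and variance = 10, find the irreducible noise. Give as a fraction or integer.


Total error = bias^2 + variance + irreducible noise. So irreducible noise = 86/5 - 6 - 10 = 6/5.

6/5


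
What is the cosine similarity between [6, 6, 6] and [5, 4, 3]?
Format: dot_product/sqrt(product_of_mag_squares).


dot = 72. |a|^2 = 108, |b|^2 = 50. cos = 72/sqrt(5400).

72/sqrt(5400)


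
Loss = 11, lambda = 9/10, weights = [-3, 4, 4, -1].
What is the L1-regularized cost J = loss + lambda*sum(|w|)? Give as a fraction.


L1 norm = sum(|w|) = 12. J = 11 + 9/10 * 12 = 109/5.

109/5


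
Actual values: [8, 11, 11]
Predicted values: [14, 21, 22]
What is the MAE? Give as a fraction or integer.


MAE = (1/3) * (|8-14|=6 + |11-21|=10 + |11-22|=11). Sum = 27. MAE = 9.

9


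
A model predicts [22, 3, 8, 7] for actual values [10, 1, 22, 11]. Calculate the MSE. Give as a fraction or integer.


MSE = (1/4) * ((10-22)^2=144 + (1-3)^2=4 + (22-8)^2=196 + (11-7)^2=16). Sum = 360. MSE = 90.

90


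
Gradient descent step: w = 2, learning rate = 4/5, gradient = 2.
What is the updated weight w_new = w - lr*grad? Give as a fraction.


w_new = 2 - 4/5 * 2 = 2 - 8/5 = 2/5.

2/5


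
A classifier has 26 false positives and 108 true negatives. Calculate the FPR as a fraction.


FPR = FP / (FP + TN) = 26 / 134 = 13/67.

13/67


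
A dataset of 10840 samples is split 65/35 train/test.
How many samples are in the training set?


Test set = 10840 * 35% = 3794. Training set = 10840 - 3794 = 7046.

7046


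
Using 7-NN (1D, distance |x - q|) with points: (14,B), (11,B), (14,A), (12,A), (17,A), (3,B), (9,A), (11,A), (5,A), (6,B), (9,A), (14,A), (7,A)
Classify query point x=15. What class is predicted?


Distances: |14-15|=1, |11-15|=4, |14-15|=1, |12-15|=3, |17-15|=2, |3-15|=12, |9-15|=6, |11-15|=4, |5-15|=10, |6-15|=9, |9-15|=6, |14-15|=1, |7-15|=8. 7 nearest: (14,A), (14,A), (14,B), (17,A), (12,A), (11,A), (11,B). Counts: {'A': 5, 'B': 2}. Majority class: A.

A


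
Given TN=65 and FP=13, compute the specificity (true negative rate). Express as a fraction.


Specificity = TN / (TN + FP) = 65 / 78 = 5/6.

5/6


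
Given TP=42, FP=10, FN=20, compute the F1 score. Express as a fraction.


Precision = 42/52 = 21/26. Recall = 42/62 = 21/31. F1 = 2*P*R/(P+R) = 14/19.

14/19


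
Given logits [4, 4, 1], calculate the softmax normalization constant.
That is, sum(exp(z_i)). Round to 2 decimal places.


Denom = e^4=54.5982 + e^4=54.5982 + e^1=2.7183. Sum = 111.9147, which rounds to 111.91.

111.91


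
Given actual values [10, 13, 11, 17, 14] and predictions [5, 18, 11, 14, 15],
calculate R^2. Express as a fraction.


Mean(y) = 13. SS_res = 60. SS_tot = 30. R^2 = 1 - 60/(30) = -1.

-1


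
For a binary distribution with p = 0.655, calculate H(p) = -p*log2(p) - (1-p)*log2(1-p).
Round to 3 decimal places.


H = -0.655*log2(0.655) - 0.345*log2(0.345) = 0.930.

0.930


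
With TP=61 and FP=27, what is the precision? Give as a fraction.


Precision = TP / (TP + FP) = 61 / 88 = 61/88.

61/88


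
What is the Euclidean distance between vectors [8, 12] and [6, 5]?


d = sqrt(sum of squared differences). (8-6)^2=4, (12-5)^2=49. Sum = 53.

sqrt(53)


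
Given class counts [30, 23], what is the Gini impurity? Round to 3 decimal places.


Total = 53. Proportions: 30/53, 23/53. sum(p_i^2) = 0.5087. Gini = 1 - 0.5087 = 0.4913, which rounds to 0.491.

0.491


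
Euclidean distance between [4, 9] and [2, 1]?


d = sqrt(sum of squared differences). (4-2)^2=4, (9-1)^2=64. Sum = 68.

sqrt(68)


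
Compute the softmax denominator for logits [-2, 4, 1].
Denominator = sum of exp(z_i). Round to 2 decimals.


Denom = e^-2=0.1353 + e^4=54.5982 + e^1=2.7183. Sum = 57.4518, which rounds to 57.45.

57.45


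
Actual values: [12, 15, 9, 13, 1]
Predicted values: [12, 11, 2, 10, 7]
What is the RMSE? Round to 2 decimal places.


MSE = 22.0000. RMSE = sqrt(22.0000) = 4.69.

4.69


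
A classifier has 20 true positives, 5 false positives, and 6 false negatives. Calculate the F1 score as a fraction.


Precision = 20/25 = 4/5. Recall = 20/26 = 10/13. F1 = 2*P*R/(P+R) = 40/51.

40/51


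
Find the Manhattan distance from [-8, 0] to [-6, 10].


d = sum of absolute differences: |-8--6|=2 + |0-10|=10 = 12.

12


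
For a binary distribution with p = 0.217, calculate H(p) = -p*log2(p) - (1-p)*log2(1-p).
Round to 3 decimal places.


H = -0.217*log2(0.217) - 0.783*log2(0.783) = 0.755.

0.755


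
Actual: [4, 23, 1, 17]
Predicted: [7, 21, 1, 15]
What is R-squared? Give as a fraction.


Mean(y) = 45/4. SS_res = 17. SS_tot = 1315/4. R^2 = 1 - 17/(1315/4) = 1247/1315.

1247/1315
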